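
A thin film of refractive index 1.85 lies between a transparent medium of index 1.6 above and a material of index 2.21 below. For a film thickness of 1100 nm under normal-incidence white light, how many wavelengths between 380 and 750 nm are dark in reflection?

Ray reflecting at the top interface goes from n = 1.6 toward n = 1.85: a half-wave phase shift.
At the lower boundary (n = 1.85 to n = 2.21) the reflected ray undergoes a half-wave phase shift.
The two reflections carry the same phase change, so no net offset.
So the condition for destructive reflection is 2 n t = (m + ½) λ.
λ = 2 n t / (m + ½) = 4070 / (m + ½) nm.
m=4: 904 nm (IR); m=5: 740 nm (visible); m=6: 626 nm (visible); m=7: 543 nm (visible); m=8: 479 nm (visible); m=9: 428 nm (visible); m=10: 388 nm (visible); m=11: 354 nm (UV).

6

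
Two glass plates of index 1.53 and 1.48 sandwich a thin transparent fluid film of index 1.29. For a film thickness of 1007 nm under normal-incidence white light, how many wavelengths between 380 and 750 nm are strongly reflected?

4

Ray reflecting at the top interface goes from n = 1.53 toward n = 1.29: no phase shift.
Bottom surface (1.29 → 1.48): reflection off a higher-index medium gives a half-wave phase shift.
The two reflections differ by half a wavelength.
With one net inversion, constructive interference in reflection requires 2 n t = (m + ½) λ.
λ = 2 n t / (m + ½) = 2598 / (m + ½) nm.
m=2: 1039 nm (IR); m=3: 742 nm (visible); m=4: 577 nm (visible); m=5: 472 nm (visible); m=6: 400 nm (visible); m=7: 346 nm (UV).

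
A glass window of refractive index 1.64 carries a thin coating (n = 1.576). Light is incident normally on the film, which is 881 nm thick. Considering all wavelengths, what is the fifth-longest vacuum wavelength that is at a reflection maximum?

555 nm

Ray reflecting at the top interface goes from n = 1.0 toward n = 1.576: a half-wave phase shift.
At the lower boundary (n = 1.576 to n = 1.64) the reflected ray undergoes a half-wave phase shift.
Net: no relative phase inversion (both shifts match).
With no net inversion, constructive interference in reflection requires 2 n t = m λ.
λ = 2 n t / m. The fifth-longest wavelength is m = 5: λ = 2 × 1.576 × 881 / 5.00 = 555 nm.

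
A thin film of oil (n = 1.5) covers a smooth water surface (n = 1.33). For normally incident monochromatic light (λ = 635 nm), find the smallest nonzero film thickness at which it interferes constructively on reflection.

106 nm

Ray reflecting at the top interface goes from n = 1.0 toward n = 1.5: a half-wave phase shift.
At the lower boundary (n = 1.5 to n = 1.33) the reflected ray undergoes no phase shift.
Net: one phase inversion between the two reflected rays.
So the condition for constructive reflection is 2 n t = (m + ½) λ.
Minimum at m = 0: t = λ / (4 n) = 635 / (4 × 1.5) = 106 nm.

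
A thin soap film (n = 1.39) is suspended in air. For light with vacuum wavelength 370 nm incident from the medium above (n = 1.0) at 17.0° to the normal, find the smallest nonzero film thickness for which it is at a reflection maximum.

68.1 nm

Top surface (1.0 → 1.39): reflection off a higher-index medium gives a half-wave phase shift.
Ray reflecting at the bottom interface goes from n = 1.39 toward n = 1.0: no phase shift.
Exactly one π shift → a net half-wave offset.
So the condition for constructive reflection is 2 n t cos θ_r = (m + ½) λ.
Snell's law: 1.0 sin 17.0° = 1.39 sin θ_r → sin θ_r = 0.210, cos θ_r = 0.978.
Minimum at m = 0: t = λ / (4 n cos θ_r) = 370 / (4 × 1.39 × 0.978) = 68.1 nm.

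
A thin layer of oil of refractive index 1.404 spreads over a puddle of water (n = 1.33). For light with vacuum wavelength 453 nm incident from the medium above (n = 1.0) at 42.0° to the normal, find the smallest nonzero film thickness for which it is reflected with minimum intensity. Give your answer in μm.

0.184 μm

Ray reflecting at the top interface goes from n = 1.0 toward n = 1.404: a half-wave phase shift.
Bottom surface (1.404 → 1.33): reflection off a lower-index medium gives no phase shift.
Exactly one π shift → a net half-wave offset.
So the condition for destructive reflection is 2 n t cos θ_r = m λ.
Snell's law: 1.0 sin 42.0° = 1.404 sin θ_r → sin θ_r = 0.477, cos θ_r = 0.879.
Minimum nonzero at m = 1: t = λ / (2 n cos θ_r) = 453 / (2 × 1.404 × 0.879) = 184 nm.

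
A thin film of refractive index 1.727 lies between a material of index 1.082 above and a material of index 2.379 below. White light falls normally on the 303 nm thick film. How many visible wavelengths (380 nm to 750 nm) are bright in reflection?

1

Top surface (1.082 → 1.727): reflection off a higher-index medium gives a half-wave phase shift.
Ray reflecting at the bottom interface goes from n = 1.727 toward n = 2.379: a half-wave phase shift.
Zero or two π shifts → no net half-wave offset.
For maximum reflection here: 2 n t = m λ.
λ = 2 n t / m = 1047 / m nm.
m=1: 1047 nm (IR); m=2: 523 nm (visible); m=3: 349 nm (UV).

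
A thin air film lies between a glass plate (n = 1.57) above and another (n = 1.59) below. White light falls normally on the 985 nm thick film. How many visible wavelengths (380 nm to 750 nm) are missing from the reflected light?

Top surface (1.57 → 1.0): reflection off a lower-index medium gives no phase shift.
Bottom surface (1.0 → 1.59): reflection off a higher-index medium gives a half-wave phase shift.
Exactly one π shift → a net half-wave offset.
With one net inversion, destructive interference in reflection requires 2 n t = m λ.
λ = 2 n t / m = 1970 / m nm.
m=2: 985 nm (IR); m=3: 657 nm (visible); m=4: 493 nm (visible); m=5: 394 nm (visible); m=6: 328 nm (UV).

3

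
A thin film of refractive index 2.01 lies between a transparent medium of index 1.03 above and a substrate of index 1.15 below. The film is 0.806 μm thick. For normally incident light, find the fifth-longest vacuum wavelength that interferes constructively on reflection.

720 nm

At the upper boundary (n = 1.03 to n = 2.01) the reflected ray undergoes a half-wave phase shift.
Bottom surface (2.01 → 1.15): reflection off a lower-index medium gives no phase shift.
The two reflections differ by half a wavelength.
So the condition for constructive reflection is 2 n t = (m + ½) λ.
λ = 2 n t / (m + ½). The fifth-longest wavelength is m = 4: λ = 2 × 2.01 × 806 / 4.50 = 720 nm.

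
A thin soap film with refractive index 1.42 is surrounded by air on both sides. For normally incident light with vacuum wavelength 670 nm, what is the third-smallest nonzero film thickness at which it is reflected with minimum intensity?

708 nm

Ray reflecting at the top interface goes from n = 1.0 toward n = 1.42: a half-wave phase shift.
Ray reflecting at the bottom interface goes from n = 1.42 toward n = 1.0: no phase shift.
Net: one phase inversion between the two reflected rays.
With one net inversion, destructive interference in reflection requires 2 n t = m λ.
The third-smallest nonzero thickness corresponds to m = 3: t = m λ / (2 n) = 3.00 × 670 / (2 × 1.42) = 708 nm.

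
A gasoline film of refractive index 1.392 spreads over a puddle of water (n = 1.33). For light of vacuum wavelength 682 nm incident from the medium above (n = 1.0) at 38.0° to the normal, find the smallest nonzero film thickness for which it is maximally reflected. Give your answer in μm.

Top surface (1.0 → 1.392): reflection off a higher-index medium gives a half-wave phase shift.
Ray reflecting at the bottom interface goes from n = 1.392 toward n = 1.33: no phase shift.
Net: one phase inversion between the two reflected rays.
So the condition for constructive reflection is 2 n t cos θ_r = (m + ½) λ.
Snell's law: 1.0 sin 38.0° = 1.392 sin θ_r → sin θ_r = 0.442, cos θ_r = 0.897.
Minimum at m = 0: t = λ / (4 n cos θ_r) = 682 / (4 × 1.392 × 0.897) = 137 nm.

0.137 μm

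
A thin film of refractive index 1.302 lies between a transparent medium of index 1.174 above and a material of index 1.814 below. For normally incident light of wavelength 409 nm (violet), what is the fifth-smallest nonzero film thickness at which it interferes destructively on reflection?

707 nm

Ray reflecting at the top interface goes from n = 1.174 toward n = 1.302: a half-wave phase shift.
Bottom surface (1.302 → 1.814): reflection off a higher-index medium gives a half-wave phase shift.
The two reflections carry the same phase change, so no net offset.
For weak reflection here: 2 n t = (m + ½) λ.
The fifth-smallest nonzero thickness corresponds to m = 4: t = (m + ½) λ / (2 n) = 4.50 × 409 / (2 × 1.302) = 707 nm.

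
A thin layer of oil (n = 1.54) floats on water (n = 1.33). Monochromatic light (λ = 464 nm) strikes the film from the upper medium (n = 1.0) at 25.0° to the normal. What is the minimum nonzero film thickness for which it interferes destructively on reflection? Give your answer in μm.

0.157 μm

Top surface (1.0 → 1.54): reflection off a higher-index medium gives a half-wave phase shift.
Bottom surface (1.54 → 1.33): reflection off a lower-index medium gives no phase shift.
Exactly one π shift → a net half-wave offset.
So the condition for destructive reflection is 2 n t cos θ_r = m λ.
Snell's law: 1.0 sin 25.0° = 1.54 sin θ_r → sin θ_r = 0.274, cos θ_r = 0.962.
Minimum nonzero at m = 1: t = λ / (2 n cos θ_r) = 464 / (2 × 1.54 × 0.962) = 157 nm.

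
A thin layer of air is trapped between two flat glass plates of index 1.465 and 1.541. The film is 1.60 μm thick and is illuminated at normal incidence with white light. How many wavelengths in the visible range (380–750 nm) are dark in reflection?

Ray reflecting at the top interface goes from n = 1.465 toward n = 1.0: no phase shift.
Bottom surface (1.0 → 1.541): reflection off a higher-index medium gives a half-wave phase shift.
Exactly one π shift → a net half-wave offset.
So the condition for destructive reflection is 2 n t = m λ.
λ = 2 n t / m = 3200 / m nm.
m=4: 800 nm (IR); m=5: 640 nm (visible); m=6: 533 nm (visible); m=7: 457 nm (visible); m=8: 400 nm (visible); m=9: 356 nm (UV).

4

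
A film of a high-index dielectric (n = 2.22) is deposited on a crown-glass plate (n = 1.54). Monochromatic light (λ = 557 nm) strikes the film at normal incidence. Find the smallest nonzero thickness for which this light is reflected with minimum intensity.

125 nm

Top surface (1.0 → 2.22): reflection off a higher-index medium gives a half-wave phase shift.
At the lower boundary (n = 2.22 to n = 1.54) the reflected ray undergoes no phase shift.
Net: one phase inversion between the two reflected rays.
With one net inversion, destructive interference in reflection requires 2 n t = m λ.
The smallest nonzero thickness corresponds to m = 1: t = m λ / (2 n) = 1.00 × 557 / (2 × 2.22) = 125 nm.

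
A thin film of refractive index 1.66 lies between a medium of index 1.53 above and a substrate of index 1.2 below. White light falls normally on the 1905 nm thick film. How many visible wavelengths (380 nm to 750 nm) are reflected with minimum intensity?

8

At the upper boundary (n = 1.53 to n = 1.66) the reflected ray undergoes a half-wave phase shift.
Bottom surface (1.66 → 1.2): reflection off a lower-index medium gives no phase shift.
The two reflections differ by half a wavelength.
For dark reflection here: 2 n t = m λ.
λ = 2 n t / m = 6325 / m nm.
m=8: 791 nm (IR); m=9: 703 nm (visible); m=10: 632 nm (visible); m=11: 575 nm (visible); m=12: 527 nm (visible); m=13: 487 nm (visible); m=14: 452 nm (visible); m=15: 422 nm (visible); m=16: 395 nm (visible); m=17: 372 nm (UV).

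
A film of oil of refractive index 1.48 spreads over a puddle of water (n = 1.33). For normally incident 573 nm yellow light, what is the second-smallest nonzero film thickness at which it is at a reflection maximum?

290 nm

Ray reflecting at the top interface goes from n = 1.0 toward n = 1.48: a half-wave phase shift.
Bottom surface (1.48 → 1.33): reflection off a lower-index medium gives no phase shift.
Net: one phase inversion between the two reflected rays.
For strong reflection here: 2 n t = (m + ½) λ.
The second-smallest nonzero thickness corresponds to m = 1: t = (m + ½) λ / (2 n) = 1.50 × 573 / (2 × 1.48) = 290 nm.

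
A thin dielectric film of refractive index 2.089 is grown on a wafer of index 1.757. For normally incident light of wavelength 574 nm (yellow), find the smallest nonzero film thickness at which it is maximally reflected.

Top surface (1.0 → 2.089): reflection off a higher-index medium gives a half-wave phase shift.
At the lower boundary (n = 2.089 to n = 1.757) the reflected ray undergoes no phase shift.
Exactly one π shift → a net half-wave offset.
With one net inversion, constructive interference in reflection requires 2 n t = (m + ½) λ.
Minimum at m = 0: t = λ / (4 n) = 574 / (4 × 2.089) = 68.7 nm.

68.7 nm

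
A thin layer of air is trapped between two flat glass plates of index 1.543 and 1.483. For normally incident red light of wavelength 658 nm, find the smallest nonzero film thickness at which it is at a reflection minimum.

Top surface (1.543 → 1.0): reflection off a lower-index medium gives no phase shift.
At the lower boundary (n = 1.0 to n = 1.483) the reflected ray undergoes a half-wave phase shift.
The two reflections differ by half a wavelength.
For weak reflection here: 2 n t = m λ.
Minimum nonzero at m = 1: t = λ / (2 n) = 658 / (2 × 1.0) = 329 nm.

329 nm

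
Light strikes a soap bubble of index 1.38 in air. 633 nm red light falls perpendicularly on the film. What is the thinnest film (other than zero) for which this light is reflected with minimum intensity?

229 nm

At the upper boundary (n = 1.0 to n = 1.38) the reflected ray undergoes a half-wave phase shift.
Ray reflecting at the bottom interface goes from n = 1.38 toward n = 1.0: no phase shift.
The two reflections differ by half a wavelength.
So the condition for destructive reflection is 2 n t = m λ.
Minimum nonzero at m = 1: t = λ / (2 n) = 633 / (2 × 1.38) = 229 nm.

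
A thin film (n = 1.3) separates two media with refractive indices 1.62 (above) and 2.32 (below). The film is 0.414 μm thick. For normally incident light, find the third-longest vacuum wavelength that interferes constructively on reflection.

At the upper boundary (n = 1.62 to n = 1.3) the reflected ray undergoes no phase shift.
Bottom surface (1.3 → 2.32): reflection off a higher-index medium gives a half-wave phase shift.
Net: one phase inversion between the two reflected rays.
So the condition for constructive reflection is 2 n t = (m + ½) λ.
λ = 2 n t / (m + ½). The third-longest wavelength is m = 2: λ = 2 × 1.3 × 414 / 2.50 = 431 nm.

431 nm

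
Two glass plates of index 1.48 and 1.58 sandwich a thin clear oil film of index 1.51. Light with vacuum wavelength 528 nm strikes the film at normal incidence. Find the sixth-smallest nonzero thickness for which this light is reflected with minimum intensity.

962 nm

At the upper boundary (n = 1.48 to n = 1.51) the reflected ray undergoes a half-wave phase shift.
At the lower boundary (n = 1.51 to n = 1.58) the reflected ray undergoes a half-wave phase shift.
The two reflections carry the same phase change, so no net offset.
With no net inversion, destructive interference in reflection requires 2 n t = (m + ½) λ.
The sixth-smallest nonzero thickness corresponds to m = 5: t = (m + ½) λ / (2 n) = 5.50 × 528 / (2 × 1.51) = 962 nm.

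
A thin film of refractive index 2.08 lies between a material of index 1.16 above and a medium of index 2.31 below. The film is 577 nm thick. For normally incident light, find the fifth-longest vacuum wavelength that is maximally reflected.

Top surface (1.16 → 2.08): reflection off a higher-index medium gives a half-wave phase shift.
At the lower boundary (n = 2.08 to n = 2.31) the reflected ray undergoes a half-wave phase shift.
The two reflections carry the same phase change, so no net offset.
So the condition for constructive reflection is 2 n t = m λ.
λ = 2 n t / m. The fifth-longest wavelength is m = 5: λ = 2 × 2.08 × 577 / 5.00 = 480 nm.

480 nm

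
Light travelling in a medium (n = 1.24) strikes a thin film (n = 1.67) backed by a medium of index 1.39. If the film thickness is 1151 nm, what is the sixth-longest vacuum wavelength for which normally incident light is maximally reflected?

Ray reflecting at the top interface goes from n = 1.24 toward n = 1.67: a half-wave phase shift.
Ray reflecting at the bottom interface goes from n = 1.67 toward n = 1.39: no phase shift.
Exactly one π shift → a net half-wave offset.
So the condition for constructive reflection is 2 n t = (m + ½) λ.
λ = 2 n t / (m + ½). The sixth-longest wavelength is m = 5: λ = 2 × 1.67 × 1151 / 5.50 = 699 nm.

699 nm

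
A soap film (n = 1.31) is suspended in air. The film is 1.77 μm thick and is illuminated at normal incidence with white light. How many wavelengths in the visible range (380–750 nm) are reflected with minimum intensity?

Ray reflecting at the top interface goes from n = 1.0 toward n = 1.31: a half-wave phase shift.
Bottom surface (1.31 → 1.0): reflection off a lower-index medium gives no phase shift.
Net: one phase inversion between the two reflected rays.
With one net inversion, destructive interference in reflection requires 2 n t = m λ.
λ = 2 n t / m = 4637 / m nm.
m=6: 773 nm (IR); m=7: 662 nm (visible); m=8: 580 nm (visible); m=9: 515 nm (visible); m=10: 464 nm (visible); m=11: 422 nm (visible); m=12: 386 nm (visible); m=13: 357 nm (UV).

6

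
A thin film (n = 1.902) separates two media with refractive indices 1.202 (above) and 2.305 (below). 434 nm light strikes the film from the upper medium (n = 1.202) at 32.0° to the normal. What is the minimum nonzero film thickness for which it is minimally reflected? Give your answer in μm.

At the upper boundary (n = 1.202 to n = 1.902) the reflected ray undergoes a half-wave phase shift.
Bottom surface (1.902 → 2.305): reflection off a higher-index medium gives a half-wave phase shift.
Zero or two π shifts → no net half-wave offset.
For minimum reflection here: 2 n t cos θ_r = (m + ½) λ.
Snell's law: 1.202 sin 32.0° = 1.902 sin θ_r → sin θ_r = 0.335, cos θ_r = 0.942.
Minimum at m = 0: t = λ / (4 n cos θ_r) = 434 / (4 × 1.902 × 0.942) = 60.5 nm.

0.0605 μm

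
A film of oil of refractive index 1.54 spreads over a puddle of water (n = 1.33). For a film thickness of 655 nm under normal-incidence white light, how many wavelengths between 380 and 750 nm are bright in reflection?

Ray reflecting at the top interface goes from n = 1.0 toward n = 1.54: a half-wave phase shift.
At the lower boundary (n = 1.54 to n = 1.33) the reflected ray undergoes no phase shift.
Net: one phase inversion between the two reflected rays.
So the condition for constructive reflection is 2 n t = (m + ½) λ.
λ = 2 n t / (m + ½) = 2017 / (m + ½) nm.
m=2: 807 nm (IR); m=3: 576 nm (visible); m=4: 448 nm (visible); m=5: 367 nm (UV).

2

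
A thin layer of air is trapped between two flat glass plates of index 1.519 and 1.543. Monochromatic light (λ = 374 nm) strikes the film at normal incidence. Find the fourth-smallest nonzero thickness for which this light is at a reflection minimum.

748 nm

Ray reflecting at the top interface goes from n = 1.519 toward n = 1.0: no phase shift.
At the lower boundary (n = 1.0 to n = 1.543) the reflected ray undergoes a half-wave phase shift.
Exactly one π shift → a net half-wave offset.
With one net inversion, destructive interference in reflection requires 2 n t = m λ.
The fourth-smallest nonzero thickness corresponds to m = 4: t = m λ / (2 n) = 4.00 × 374 / (2 × 1.0) = 748 nm.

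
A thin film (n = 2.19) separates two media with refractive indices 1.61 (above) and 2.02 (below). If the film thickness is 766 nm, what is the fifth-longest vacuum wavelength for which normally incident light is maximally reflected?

746 nm

Top surface (1.61 → 2.19): reflection off a higher-index medium gives a half-wave phase shift.
At the lower boundary (n = 2.19 to n = 2.02) the reflected ray undergoes no phase shift.
The two reflections differ by half a wavelength.
With one net inversion, constructive interference in reflection requires 2 n t = (m + ½) λ.
λ = 2 n t / (m + ½). The fifth-longest wavelength is m = 4: λ = 2 × 2.19 × 766 / 4.50 = 746 nm.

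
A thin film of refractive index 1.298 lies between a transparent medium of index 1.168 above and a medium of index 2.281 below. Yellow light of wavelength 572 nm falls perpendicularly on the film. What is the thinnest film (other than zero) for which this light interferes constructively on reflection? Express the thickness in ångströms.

2203 Å

At the upper boundary (n = 1.168 to n = 1.298) the reflected ray undergoes a half-wave phase shift.
Ray reflecting at the bottom interface goes from n = 1.298 toward n = 2.281: a half-wave phase shift.
Net: no relative phase inversion (both shifts match).
For strong reflection here: 2 n t = m λ.
Minimum nonzero at m = 1: t = λ / (2 n) = 572 / (2 × 1.298) = 220 nm.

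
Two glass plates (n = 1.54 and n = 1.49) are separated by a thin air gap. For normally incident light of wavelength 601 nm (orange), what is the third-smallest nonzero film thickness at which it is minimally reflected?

902 nm

At the upper boundary (n = 1.54 to n = 1.0) the reflected ray undergoes no phase shift.
Ray reflecting at the bottom interface goes from n = 1.0 toward n = 1.49: a half-wave phase shift.
The two reflections differ by half a wavelength.
With one net inversion, destructive interference in reflection requires 2 n t = m λ.
The third-smallest nonzero thickness corresponds to m = 3: t = m λ / (2 n) = 3.00 × 601 / (2 × 1.0) = 902 nm.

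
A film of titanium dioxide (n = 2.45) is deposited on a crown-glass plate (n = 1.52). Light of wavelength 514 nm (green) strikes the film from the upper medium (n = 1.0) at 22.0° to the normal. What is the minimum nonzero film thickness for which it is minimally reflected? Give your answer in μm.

Top surface (1.0 → 2.45): reflection off a higher-index medium gives a half-wave phase shift.
Bottom surface (2.45 → 1.52): reflection off a lower-index medium gives no phase shift.
The two reflections differ by half a wavelength.
For weak reflection here: 2 n t cos θ_r = m λ.
Snell's law: 1.0 sin 22.0° = 2.45 sin θ_r → sin θ_r = 0.153, cos θ_r = 0.988.
Minimum nonzero at m = 1: t = λ / (2 n cos θ_r) = 514 / (2 × 2.45 × 0.988) = 106 nm.

0.106 μm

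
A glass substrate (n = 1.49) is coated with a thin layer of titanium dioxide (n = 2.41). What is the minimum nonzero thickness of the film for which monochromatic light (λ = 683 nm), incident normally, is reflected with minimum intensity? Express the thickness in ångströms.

1417 Å

Ray reflecting at the top interface goes from n = 1.0 toward n = 2.41: a half-wave phase shift.
Ray reflecting at the bottom interface goes from n = 2.41 toward n = 1.49: no phase shift.
Net: one phase inversion between the two reflected rays.
For weak reflection here: 2 n t = m λ.
Minimum nonzero at m = 1: t = λ / (2 n) = 683 / (2 × 2.41) = 142 nm.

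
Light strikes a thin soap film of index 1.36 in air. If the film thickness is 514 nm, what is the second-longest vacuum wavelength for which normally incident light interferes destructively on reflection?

Top surface (1.0 → 1.36): reflection off a higher-index medium gives a half-wave phase shift.
Bottom surface (1.36 → 1.0): reflection off a lower-index medium gives no phase shift.
Net: one phase inversion between the two reflected rays.
So the condition for destructive reflection is 2 n t = m λ.
λ = 2 n t / m. The second-longest wavelength is m = 2: λ = 2 × 1.36 × 514 / 2.00 = 699 nm.

699 nm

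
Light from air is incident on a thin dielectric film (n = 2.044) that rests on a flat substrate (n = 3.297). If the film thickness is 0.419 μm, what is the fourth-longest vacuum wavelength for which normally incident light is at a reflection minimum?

Top surface (1.0 → 2.044): reflection off a higher-index medium gives a half-wave phase shift.
At the lower boundary (n = 2.044 to n = 3.297) the reflected ray undergoes a half-wave phase shift.
Zero or two π shifts → no net half-wave offset.
For minimum reflection here: 2 n t = (m + ½) λ.
λ = 2 n t / (m + ½). The fourth-longest wavelength is m = 3: λ = 2 × 2.044 × 419 / 3.50 = 489 nm.

489 nm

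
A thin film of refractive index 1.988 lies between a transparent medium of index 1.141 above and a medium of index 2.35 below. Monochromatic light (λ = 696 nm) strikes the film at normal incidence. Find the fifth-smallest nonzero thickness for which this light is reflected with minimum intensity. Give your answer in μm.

At the upper boundary (n = 1.141 to n = 1.988) the reflected ray undergoes a half-wave phase shift.
At the lower boundary (n = 1.988 to n = 2.35) the reflected ray undergoes a half-wave phase shift.
Zero or two π shifts → no net half-wave offset.
With no net inversion, destructive interference in reflection requires 2 n t = (m + ½) λ.
The fifth-smallest nonzero thickness corresponds to m = 4: t = (m + ½) λ / (2 n) = 4.50 × 696 / (2 × 1.988) = 788 nm.

0.788 μm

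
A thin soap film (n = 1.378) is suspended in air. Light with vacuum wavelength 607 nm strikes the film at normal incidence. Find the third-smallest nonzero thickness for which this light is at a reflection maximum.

Ray reflecting at the top interface goes from n = 1.0 toward n = 1.378: a half-wave phase shift.
Ray reflecting at the bottom interface goes from n = 1.378 toward n = 1.0: no phase shift.
The two reflections differ by half a wavelength.
With one net inversion, constructive interference in reflection requires 2 n t = (m + ½) λ.
The third-smallest nonzero thickness corresponds to m = 2: t = (m + ½) λ / (2 n) = 2.50 × 607 / (2 × 1.378) = 551 nm.

551 nm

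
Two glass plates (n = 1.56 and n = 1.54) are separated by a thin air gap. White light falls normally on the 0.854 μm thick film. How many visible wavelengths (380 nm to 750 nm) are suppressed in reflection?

2

Ray reflecting at the top interface goes from n = 1.56 toward n = 1.0: no phase shift.
At the lower boundary (n = 1.0 to n = 1.54) the reflected ray undergoes a half-wave phase shift.
Net: one phase inversion between the two reflected rays.
So the condition for destructive reflection is 2 n t = m λ.
λ = 2 n t / m = 1708 / m nm.
m=2: 854 nm (IR); m=3: 569 nm (visible); m=4: 427 nm (visible); m=5: 342 nm (UV).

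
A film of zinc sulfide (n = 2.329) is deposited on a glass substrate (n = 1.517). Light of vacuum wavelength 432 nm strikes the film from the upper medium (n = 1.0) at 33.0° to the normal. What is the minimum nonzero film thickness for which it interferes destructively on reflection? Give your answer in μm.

At the upper boundary (n = 1.0 to n = 2.329) the reflected ray undergoes a half-wave phase shift.
Ray reflecting at the bottom interface goes from n = 2.329 toward n = 1.517: no phase shift.
Exactly one π shift → a net half-wave offset.
With one net inversion, destructive interference in reflection requires 2 n t cos θ_r = m λ.
Snell's law: 1.0 sin 33.0° = 2.329 sin θ_r → sin θ_r = 0.234, cos θ_r = 0.972.
Minimum nonzero at m = 1: t = λ / (2 n cos θ_r) = 432 / (2 × 2.329 × 0.972) = 95.4 nm.

0.0954 μm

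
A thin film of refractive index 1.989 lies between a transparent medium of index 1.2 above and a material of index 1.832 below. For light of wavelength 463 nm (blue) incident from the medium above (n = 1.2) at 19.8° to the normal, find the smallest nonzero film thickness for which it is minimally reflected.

Top surface (1.2 → 1.989): reflection off a higher-index medium gives a half-wave phase shift.
At the lower boundary (n = 1.989 to n = 1.832) the reflected ray undergoes no phase shift.
Net: one phase inversion between the two reflected rays.
With one net inversion, destructive interference in reflection requires 2 n t cos θ_r = m λ.
Snell's law: 1.2 sin 19.8° = 1.989 sin θ_r → sin θ_r = 0.204, cos θ_r = 0.979.
Minimum nonzero at m = 1: t = λ / (2 n cos θ_r) = 463 / (2 × 1.989 × 0.979) = 119 nm.

119 nm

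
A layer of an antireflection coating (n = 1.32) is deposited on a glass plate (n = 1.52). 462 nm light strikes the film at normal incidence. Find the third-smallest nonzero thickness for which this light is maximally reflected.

Ray reflecting at the top interface goes from n = 1.0 toward n = 1.32: a half-wave phase shift.
At the lower boundary (n = 1.32 to n = 1.52) the reflected ray undergoes a half-wave phase shift.
The two reflections carry the same phase change, so no net offset.
So the condition for constructive reflection is 2 n t = m λ.
The third-smallest nonzero thickness corresponds to m = 3: t = m λ / (2 n) = 3.00 × 462 / (2 × 1.32) = 525 nm.

525 nm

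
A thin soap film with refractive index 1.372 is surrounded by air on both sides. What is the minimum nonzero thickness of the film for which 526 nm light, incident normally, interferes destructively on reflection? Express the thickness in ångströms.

1917 Å

Top surface (1.0 → 1.372): reflection off a higher-index medium gives a half-wave phase shift.
Bottom surface (1.372 → 1.0): reflection off a lower-index medium gives no phase shift.
The two reflections differ by half a wavelength.
For dark reflection here: 2 n t = m λ.
Minimum nonzero at m = 1: t = λ / (2 n) = 526 / (2 × 1.372) = 192 nm.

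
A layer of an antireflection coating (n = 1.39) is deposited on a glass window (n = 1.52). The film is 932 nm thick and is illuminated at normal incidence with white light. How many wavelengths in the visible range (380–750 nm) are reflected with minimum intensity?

At the upper boundary (n = 1.0 to n = 1.39) the reflected ray undergoes a half-wave phase shift.
Ray reflecting at the bottom interface goes from n = 1.39 toward n = 1.52: a half-wave phase shift.
Zero or two π shifts → no net half-wave offset.
With no net inversion, destructive interference in reflection requires 2 n t = (m + ½) λ.
λ = 2 n t / (m + ½) = 2591 / (m + ½) nm.
m=2: 1036 nm (IR); m=3: 740 nm (visible); m=4: 576 nm (visible); m=5: 471 nm (visible); m=6: 399 nm (visible); m=7: 345 nm (UV).

4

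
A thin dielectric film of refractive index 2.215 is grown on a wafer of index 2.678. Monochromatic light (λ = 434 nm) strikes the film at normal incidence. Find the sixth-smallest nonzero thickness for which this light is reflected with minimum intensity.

539 nm

At the upper boundary (n = 1.0 to n = 2.215) the reflected ray undergoes a half-wave phase shift.
Ray reflecting at the bottom interface goes from n = 2.215 toward n = 2.678: a half-wave phase shift.
Net: no relative phase inversion (both shifts match).
For dark reflection here: 2 n t = (m + ½) λ.
The sixth-smallest nonzero thickness corresponds to m = 5: t = (m + ½) λ / (2 n) = 5.50 × 434 / (2 × 2.215) = 539 nm.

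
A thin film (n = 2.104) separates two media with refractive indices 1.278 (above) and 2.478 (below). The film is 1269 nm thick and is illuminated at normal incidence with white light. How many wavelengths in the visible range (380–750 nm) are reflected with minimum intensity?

Top surface (1.278 → 2.104): reflection off a higher-index medium gives a half-wave phase shift.
Ray reflecting at the bottom interface goes from n = 2.104 toward n = 2.478: a half-wave phase shift.
The two reflections carry the same phase change, so no net offset.
For minimum reflection here: 2 n t = (m + ½) λ.
λ = 2 n t / (m + ½) = 5340 / (m + ½) nm.
m=6: 822 nm (IR); m=7: 712 nm (visible); m=8: 628 nm (visible); m=9: 562 nm (visible); m=10: 509 nm (visible); m=11: 464 nm (visible); m=12: 427 nm (visible); m=13: 396 nm (visible); m=14: 368 nm (UV).

7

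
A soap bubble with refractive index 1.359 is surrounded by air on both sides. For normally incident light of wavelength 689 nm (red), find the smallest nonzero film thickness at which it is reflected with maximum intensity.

127 nm

Top surface (1.0 → 1.359): reflection off a higher-index medium gives a half-wave phase shift.
At the lower boundary (n = 1.359 to n = 1.0) the reflected ray undergoes no phase shift.
Net: one phase inversion between the two reflected rays.
For strong reflection here: 2 n t = (m + ½) λ.
Minimum at m = 0: t = λ / (4 n) = 689 / (4 × 1.359) = 127 nm.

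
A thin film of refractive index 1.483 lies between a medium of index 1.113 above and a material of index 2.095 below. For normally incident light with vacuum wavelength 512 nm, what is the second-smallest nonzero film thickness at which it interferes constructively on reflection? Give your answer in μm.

Ray reflecting at the top interface goes from n = 1.113 toward n = 1.483: a half-wave phase shift.
At the lower boundary (n = 1.483 to n = 2.095) the reflected ray undergoes a half-wave phase shift.
Zero or two π shifts → no net half-wave offset.
So the condition for constructive reflection is 2 n t = m λ.
The second-smallest nonzero thickness corresponds to m = 2: t = m λ / (2 n) = 2.00 × 512 / (2 × 1.483) = 345 nm.

0.345 μm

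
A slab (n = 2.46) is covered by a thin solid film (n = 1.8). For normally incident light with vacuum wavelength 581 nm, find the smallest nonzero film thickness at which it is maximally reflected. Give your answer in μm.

Top surface (1.0 → 1.8): reflection off a higher-index medium gives a half-wave phase shift.
Ray reflecting at the bottom interface goes from n = 1.8 toward n = 2.46: a half-wave phase shift.
Zero or two π shifts → no net half-wave offset.
So the condition for constructive reflection is 2 n t = m λ.
Minimum nonzero at m = 1: t = λ / (2 n) = 581 / (2 × 1.8) = 161 nm.

0.161 μm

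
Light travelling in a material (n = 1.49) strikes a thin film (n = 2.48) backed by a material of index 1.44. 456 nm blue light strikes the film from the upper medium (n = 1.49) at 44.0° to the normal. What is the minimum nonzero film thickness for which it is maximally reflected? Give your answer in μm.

At the upper boundary (n = 1.49 to n = 2.48) the reflected ray undergoes a half-wave phase shift.
At the lower boundary (n = 2.48 to n = 1.44) the reflected ray undergoes no phase shift.
Exactly one π shift → a net half-wave offset.
For bright reflection here: 2 n t cos θ_r = (m + ½) λ.
Snell's law: 1.49 sin 44.0° = 2.48 sin θ_r → sin θ_r = 0.417, cos θ_r = 0.909.
Minimum at m = 0: t = λ / (4 n cos θ_r) = 456 / (4 × 2.48 × 0.909) = 50.6 nm.

0.0506 μm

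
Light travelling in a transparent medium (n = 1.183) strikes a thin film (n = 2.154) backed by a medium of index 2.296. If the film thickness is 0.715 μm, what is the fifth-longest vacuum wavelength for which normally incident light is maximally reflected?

At the upper boundary (n = 1.183 to n = 2.154) the reflected ray undergoes a half-wave phase shift.
At the lower boundary (n = 2.154 to n = 2.296) the reflected ray undergoes a half-wave phase shift.
Net: no relative phase inversion (both shifts match).
So the condition for constructive reflection is 2 n t = m λ.
λ = 2 n t / m. The fifth-longest wavelength is m = 5: λ = 2 × 2.154 × 715 / 5.00 = 616 nm.

616 nm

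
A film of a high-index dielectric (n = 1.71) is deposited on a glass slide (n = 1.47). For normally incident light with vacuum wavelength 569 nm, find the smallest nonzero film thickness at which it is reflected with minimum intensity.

166 nm

Ray reflecting at the top interface goes from n = 1.0 toward n = 1.71: a half-wave phase shift.
Bottom surface (1.71 → 1.47): reflection off a lower-index medium gives no phase shift.
The two reflections differ by half a wavelength.
For minimum reflection here: 2 n t = m λ.
Minimum nonzero at m = 1: t = λ / (2 n) = 569 / (2 × 1.71) = 166 nm.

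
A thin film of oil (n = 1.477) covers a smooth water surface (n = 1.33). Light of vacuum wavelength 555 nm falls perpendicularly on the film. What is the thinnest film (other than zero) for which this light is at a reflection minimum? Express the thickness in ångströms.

Ray reflecting at the top interface goes from n = 1.0 toward n = 1.477: a half-wave phase shift.
Ray reflecting at the bottom interface goes from n = 1.477 toward n = 1.33: no phase shift.
Net: one phase inversion between the two reflected rays.
For dark reflection here: 2 n t = m λ.
Minimum nonzero at m = 1: t = λ / (2 n) = 555 / (2 × 1.477) = 188 nm.

1879 Å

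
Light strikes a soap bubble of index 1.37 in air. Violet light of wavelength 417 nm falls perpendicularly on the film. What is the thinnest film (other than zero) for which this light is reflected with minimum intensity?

152 nm

Ray reflecting at the top interface goes from n = 1.0 toward n = 1.37: a half-wave phase shift.
At the lower boundary (n = 1.37 to n = 1.0) the reflected ray undergoes no phase shift.
Exactly one π shift → a net half-wave offset.
For weak reflection here: 2 n t = m λ.
Minimum nonzero at m = 1: t = λ / (2 n) = 417 / (2 × 1.37) = 152 nm.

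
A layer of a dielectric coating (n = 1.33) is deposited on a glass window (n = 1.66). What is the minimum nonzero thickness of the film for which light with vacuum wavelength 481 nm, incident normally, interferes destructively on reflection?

90.4 nm

Ray reflecting at the top interface goes from n = 1.0 toward n = 1.33: a half-wave phase shift.
Bottom surface (1.33 → 1.66): reflection off a higher-index medium gives a half-wave phase shift.
Net: no relative phase inversion (both shifts match).
With no net inversion, destructive interference in reflection requires 2 n t = (m + ½) λ.
Minimum at m = 0: t = λ / (4 n) = 481 / (4 × 1.33) = 90.4 nm.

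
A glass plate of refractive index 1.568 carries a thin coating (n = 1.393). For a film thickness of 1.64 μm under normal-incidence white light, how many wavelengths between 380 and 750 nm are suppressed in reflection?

Top surface (1.0 → 1.393): reflection off a higher-index medium gives a half-wave phase shift.
Ray reflecting at the bottom interface goes from n = 1.393 toward n = 1.568: a half-wave phase shift.
The two reflections carry the same phase change, so no net offset.
For weak reflection here: 2 n t = (m + ½) λ.
λ = 2 n t / (m + ½) = 4569 / (m + ½) nm.
m=5: 831 nm (IR); m=6: 703 nm (visible); m=7: 609 nm (visible); m=8: 538 nm (visible); m=9: 481 nm (visible); m=10: 435 nm (visible); m=11: 397 nm (visible); m=12: 366 nm (UV).

6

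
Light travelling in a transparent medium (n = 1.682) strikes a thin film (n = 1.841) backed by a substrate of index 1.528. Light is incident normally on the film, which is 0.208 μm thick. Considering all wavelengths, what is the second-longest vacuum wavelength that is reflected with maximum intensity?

At the upper boundary (n = 1.682 to n = 1.841) the reflected ray undergoes a half-wave phase shift.
Bottom surface (1.841 → 1.528): reflection off a lower-index medium gives no phase shift.
Net: one phase inversion between the two reflected rays.
With one net inversion, constructive interference in reflection requires 2 n t = (m + ½) λ.
λ = 2 n t / (m + ½). The second-longest wavelength is m = 1: λ = 2 × 1.841 × 208 / 1.50 = 511 nm.

511 nm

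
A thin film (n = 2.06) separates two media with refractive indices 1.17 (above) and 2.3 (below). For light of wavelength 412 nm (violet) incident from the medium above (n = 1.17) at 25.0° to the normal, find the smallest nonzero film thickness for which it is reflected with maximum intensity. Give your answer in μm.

0.103 μm

At the upper boundary (n = 1.17 to n = 2.06) the reflected ray undergoes a half-wave phase shift.
Bottom surface (2.06 → 2.3): reflection off a higher-index medium gives a half-wave phase shift.
The two reflections carry the same phase change, so no net offset.
With no net inversion, constructive interference in reflection requires 2 n t cos θ_r = m λ.
Snell's law: 1.17 sin 25.0° = 2.06 sin θ_r → sin θ_r = 0.240, cos θ_r = 0.971.
Minimum nonzero at m = 1: t = λ / (2 n cos θ_r) = 412 / (2 × 2.06 × 0.971) = 103 nm.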